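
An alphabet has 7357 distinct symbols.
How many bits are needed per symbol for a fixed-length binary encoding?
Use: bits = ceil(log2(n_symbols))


log2(7357) = 12.8449
Bracket: 2^12 = 4096 < 7357 <= 2^13 = 8192
So ceil(log2(7357)) = 13

bits = ceil(log2(7357)) = ceil(12.8449) = 13 bits


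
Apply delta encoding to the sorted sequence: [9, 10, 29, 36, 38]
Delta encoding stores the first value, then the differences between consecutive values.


First value: 9
Deltas:
  10 - 9 = 1
  29 - 10 = 19
  36 - 29 = 7
  38 - 36 = 2


Delta encoded: [9, 1, 19, 7, 2]


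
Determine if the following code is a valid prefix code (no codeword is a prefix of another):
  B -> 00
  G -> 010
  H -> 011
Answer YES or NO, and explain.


Checking each pair (does one codeword prefix another?):
  B='00' vs G='010': no prefix
  B='00' vs H='011': no prefix
  G='010' vs B='00': no prefix
  G='010' vs H='011': no prefix
  H='011' vs B='00': no prefix
  H='011' vs G='010': no prefix
No violation found over all pairs.

YES -- this is a valid prefix code. No codeword is a prefix of any other codeword.


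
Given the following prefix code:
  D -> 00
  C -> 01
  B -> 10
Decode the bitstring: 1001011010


Decoding step by step:
Bits 10 -> B
Bits 01 -> C
Bits 01 -> C
Bits 10 -> B
Bits 10 -> B


Decoded message: BCCBB


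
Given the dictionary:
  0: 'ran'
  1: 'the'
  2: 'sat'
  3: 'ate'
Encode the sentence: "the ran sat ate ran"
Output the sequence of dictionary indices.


Look up each word in the dictionary:
  'the' -> 1
  'ran' -> 0
  'sat' -> 2
  'ate' -> 3
  'ran' -> 0

Encoded: [1, 0, 2, 3, 0]


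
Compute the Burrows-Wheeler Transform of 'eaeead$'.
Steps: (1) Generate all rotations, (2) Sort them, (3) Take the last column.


Rotations (sorted):
  0: $eaeead -> last char: d
  1: ad$eaee -> last char: e
  2: aeead$e -> last char: e
  3: d$eaeea -> last char: a
  4: ead$eae -> last char: e
  5: eaeead$ -> last char: $
  6: eead$ea -> last char: a


BWT = deeae$a


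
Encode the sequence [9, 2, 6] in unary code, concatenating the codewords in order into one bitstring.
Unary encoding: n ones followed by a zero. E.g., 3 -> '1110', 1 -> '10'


Encode each number as n ones followed by a terminating 0:
  9 -> 1111111110 (10 bits)
  2 -> 110 (3 bits)
  6 -> 1111110 (7 bits)
Total length = 10 + 3 + 7 = 20 bits.

Unary([9, 2, 6]) = 11111111101101111110 (20 bits)


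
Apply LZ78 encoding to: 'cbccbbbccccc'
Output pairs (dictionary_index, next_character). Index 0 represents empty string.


LZ78 encoding steps:
Dictionary: {0: ''}
Step 1: w='' (idx 0), next='c' -> output (0, 'c'), add 'c' as idx 1
Step 2: w='' (idx 0), next='b' -> output (0, 'b'), add 'b' as idx 2
Step 3: w='c' (idx 1), next='c' -> output (1, 'c'), add 'cc' as idx 3
Step 4: w='b' (idx 2), next='b' -> output (2, 'b'), add 'bb' as idx 4
Step 5: w='b' (idx 2), next='c' -> output (2, 'c'), add 'bc' as idx 5
Step 6: w='cc' (idx 3), next='c' -> output (3, 'c'), add 'ccc' as idx 6
Step 7: w='c' (idx 1), end of input -> output (1, '')


Encoded: [(0, 'c'), (0, 'b'), (1, 'c'), (2, 'b'), (2, 'c'), (3, 'c'), (1, '')]


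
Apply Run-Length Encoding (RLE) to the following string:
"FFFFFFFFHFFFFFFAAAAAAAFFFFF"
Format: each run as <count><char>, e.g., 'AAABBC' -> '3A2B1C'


Scanning runs left to right:
  i=0: run of 'F' x 8 -> '8F'
  i=8: run of 'H' x 1 -> '1H'
  i=9: run of 'F' x 6 -> '6F'
  i=15: run of 'A' x 7 -> '7A'
  i=22: run of 'F' x 5 -> '5F'

RLE = 8F1H6F7A5F


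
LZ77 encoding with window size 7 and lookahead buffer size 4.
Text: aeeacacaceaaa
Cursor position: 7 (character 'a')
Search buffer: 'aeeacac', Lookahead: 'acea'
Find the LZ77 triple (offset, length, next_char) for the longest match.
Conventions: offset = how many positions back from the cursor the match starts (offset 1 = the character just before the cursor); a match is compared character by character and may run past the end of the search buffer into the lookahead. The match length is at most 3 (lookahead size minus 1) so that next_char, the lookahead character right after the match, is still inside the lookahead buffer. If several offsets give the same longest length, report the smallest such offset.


Try each offset into the search buffer:
  offset=1 (pos 6, char 'c'): match length 0
  offset=2 (pos 5, char 'a'): match length 2
  offset=3 (pos 4, char 'c'): match length 0
  offset=4 (pos 3, char 'a'): match length 2
  offset=5 (pos 2, char 'e'): match length 0
  offset=6 (pos 1, char 'e'): match length 0
  offset=7 (pos 0, char 'a'): match length 1
Longest match has length 2, found at offsets 2, 4; take the smallest, offset 2.
next_char = character at position 7 + 2 = 9 -> 'e'

Best match: offset=2, length=2 (matching 'ac' starting at position 5)
LZ77 triple: (2, 2, 'e')


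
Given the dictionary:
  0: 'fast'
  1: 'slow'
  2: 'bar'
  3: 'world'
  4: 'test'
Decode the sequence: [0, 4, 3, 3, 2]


Look up each index in the dictionary:
  0 -> 'fast'
  4 -> 'test'
  3 -> 'world'
  3 -> 'world'
  2 -> 'bar'

Decoded: "fast test world world bar"


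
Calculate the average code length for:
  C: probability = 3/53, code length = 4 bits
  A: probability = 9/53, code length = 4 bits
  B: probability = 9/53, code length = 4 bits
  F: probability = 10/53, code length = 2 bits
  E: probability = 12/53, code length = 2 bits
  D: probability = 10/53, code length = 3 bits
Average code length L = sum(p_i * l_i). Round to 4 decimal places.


Weighted contributions p_i * l_i:
  C: (3/53) * 4 = 12/53
  A: (9/53) * 4 = 36/53
  B: (9/53) * 4 = 36/53
  F: (10/53) * 2 = 20/53
  E: (12/53) * 2 = 24/53
  D: (10/53) * 3 = 30/53
Sum = (12 + 36 + 36 + 20 + 24 + 30)/53 = 158/53

L = 158/53 = 2.9811 bits/symbol


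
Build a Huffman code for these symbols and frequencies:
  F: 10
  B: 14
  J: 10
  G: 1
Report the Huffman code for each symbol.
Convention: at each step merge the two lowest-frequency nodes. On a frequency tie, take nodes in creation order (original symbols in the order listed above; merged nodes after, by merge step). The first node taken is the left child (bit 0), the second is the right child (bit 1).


Huffman tree construction:
Step 1: Merge G(1) + F(10) = 11
Step 2: Merge J(10) + (G+F)(11) = 21
Step 3: Merge B(14) + (J+(G+F))(21) = 35
Read each symbol's code off the tree from the root (left child = 0, right child = 1).

Codes:
  F: 111 (length 3)
  B: 0 (length 1)
  J: 10 (length 2)
  G: 110 (length 3)
Average code length: 67/35 = 1.9143 bits/symbol


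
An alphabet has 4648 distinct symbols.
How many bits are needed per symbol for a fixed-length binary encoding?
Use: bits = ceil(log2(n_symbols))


log2(4648) = 12.1824
Bracket: 2^12 = 4096 < 4648 <= 2^13 = 8192
So ceil(log2(4648)) = 13

bits = ceil(log2(4648)) = ceil(12.1824) = 13 bits


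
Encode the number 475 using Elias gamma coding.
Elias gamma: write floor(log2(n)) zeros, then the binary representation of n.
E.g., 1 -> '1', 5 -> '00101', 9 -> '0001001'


num_bits = floor(log2(475)) + 1 = 9
leading_zeros = num_bits - 1 = 8
binary(475) = 111011011

Elias gamma(475) = '00000000' + '111011011' = 00000000111011011 (17 bits)


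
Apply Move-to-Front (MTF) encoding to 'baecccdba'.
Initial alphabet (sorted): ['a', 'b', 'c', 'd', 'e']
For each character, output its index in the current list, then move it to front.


MTF encoding:
'b': index 1 in ['a', 'b', 'c', 'd', 'e'] -> ['b', 'a', 'c', 'd', 'e']
'a': index 1 in ['b', 'a', 'c', 'd', 'e'] -> ['a', 'b', 'c', 'd', 'e']
'e': index 4 in ['a', 'b', 'c', 'd', 'e'] -> ['e', 'a', 'b', 'c', 'd']
'c': index 3 in ['e', 'a', 'b', 'c', 'd'] -> ['c', 'e', 'a', 'b', 'd']
'c': index 0 in ['c', 'e', 'a', 'b', 'd'] -> ['c', 'e', 'a', 'b', 'd']
'c': index 0 in ['c', 'e', 'a', 'b', 'd'] -> ['c', 'e', 'a', 'b', 'd']
'd': index 4 in ['c', 'e', 'a', 'b', 'd'] -> ['d', 'c', 'e', 'a', 'b']
'b': index 4 in ['d', 'c', 'e', 'a', 'b'] -> ['b', 'd', 'c', 'e', 'a']
'a': index 4 in ['b', 'd', 'c', 'e', 'a'] -> ['a', 'b', 'd', 'c', 'e']


Output: [1, 1, 4, 3, 0, 0, 4, 4, 4]


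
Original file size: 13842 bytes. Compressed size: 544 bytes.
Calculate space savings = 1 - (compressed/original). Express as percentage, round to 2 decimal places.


ratio = compressed/original = 544/13842 = 0.039301
savings = 1 - ratio = 1 - 0.039301 = 0.960699
as a percentage: 0.960699 * 100 = 96.07%

Space savings = 1 - 544/13842 = 96.07%


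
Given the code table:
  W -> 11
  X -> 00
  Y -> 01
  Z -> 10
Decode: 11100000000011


Decoding:
11 -> W
10 -> Z
00 -> X
00 -> X
00 -> X
00 -> X
11 -> W


Result: WZXXXXW


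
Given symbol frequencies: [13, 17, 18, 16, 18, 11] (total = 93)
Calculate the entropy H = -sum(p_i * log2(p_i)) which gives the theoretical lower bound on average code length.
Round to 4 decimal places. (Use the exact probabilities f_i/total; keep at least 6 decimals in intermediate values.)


Per-symbol terms -p_i * log2(p_i) with p_i = f_i/93:
  p = 13/93 = 0.139785: log2(p) = -2.838719, -p*log2(p) = 0.396810
  p = 17/93 = 0.182796: log2(p) = -2.451696, -p*log2(p) = 0.448159
  p = 18/93 = 0.193548: log2(p) = -2.369234, -p*log2(p) = 0.458561
  p = 16/93 = 0.172043: log2(p) = -2.539159, -p*log2(p) = 0.436845
  p = 18/93 = 0.193548: log2(p) = -2.369234, -p*log2(p) = 0.458561
  p = 11/93 = 0.118280: log2(p) = -3.079727, -p*log2(p) = 0.364269
H = 0.396810 + 0.448159 + 0.458561 + 0.436845 + 0.458561 + 0.364269 = 2.563205

H = 2.5632 bits/symbol


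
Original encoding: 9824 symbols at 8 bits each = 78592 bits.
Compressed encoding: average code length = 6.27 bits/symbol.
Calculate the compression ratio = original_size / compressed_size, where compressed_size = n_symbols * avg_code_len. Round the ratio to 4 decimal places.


original_size = n_symbols * orig_bits = 9824 * 8 = 78592 bits
compressed_size = n_symbols * avg_code_len = 9824 * 6.27 = 61596.48 bits
ratio = original_size / compressed_size = 78592 / 61596.48 = 1.2759

Compression ratio = 1.2759


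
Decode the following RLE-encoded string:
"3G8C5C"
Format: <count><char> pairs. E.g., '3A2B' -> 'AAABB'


Expanding each <count><char> pair:
  3G -> 'GGG'
  8C -> 'CCCCCCCC'
  5C -> 'CCCCC'

Decoded = GGGCCCCCCCCCCCCC


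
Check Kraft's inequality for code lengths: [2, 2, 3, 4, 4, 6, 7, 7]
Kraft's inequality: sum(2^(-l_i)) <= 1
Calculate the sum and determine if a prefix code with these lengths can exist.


Sum = 2^(-2) + 2^(-2) + 2^(-3) + 2^(-4) + 2^(-4) + 2^(-6) + 2^(-7) + 2^(-7)
    = 0.25 + 0.25 + 0.125 + 0.0625 + 0.0625 + 0.015625 + 0.0078125 + 0.0078125
    = 100/128 = 0.78125
Since 0.78125 <= 1, Kraft's inequality IS satisfied.
A prefix code with these lengths CAN exist.

Kraft sum = 0.78125. Satisfied.


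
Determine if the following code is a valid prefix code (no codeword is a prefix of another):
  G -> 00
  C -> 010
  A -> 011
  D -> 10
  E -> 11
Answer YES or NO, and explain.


Checking each pair (does one codeword prefix another?):
  G='00' vs C='010': no prefix
  G='00' vs A='011': no prefix
  G='00' vs D='10': no prefix
  G='00' vs E='11': no prefix
  C='010' vs G='00': no prefix
  C='010' vs A='011': no prefix
  C='010' vs D='10': no prefix
  C='010' vs E='11': no prefix
  A='011' vs G='00': no prefix
  A='011' vs C='010': no prefix
  A='011' vs D='10': no prefix
  A='011' vs E='11': no prefix
  D='10' vs G='00': no prefix
  D='10' vs C='010': no prefix
  D='10' vs A='011': no prefix
  D='10' vs E='11': no prefix
  E='11' vs G='00': no prefix
  E='11' vs C='010': no prefix
  E='11' vs A='011': no prefix
  E='11' vs D='10': no prefix
No violation found over all pairs.

YES -- this is a valid prefix code. No codeword is a prefix of any other codeword.


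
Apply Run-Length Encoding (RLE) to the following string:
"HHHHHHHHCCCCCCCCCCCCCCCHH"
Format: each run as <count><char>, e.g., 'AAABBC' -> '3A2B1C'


Scanning runs left to right:
  i=0: run of 'H' x 8 -> '8H'
  i=8: run of 'C' x 15 -> '15C'
  i=23: run of 'H' x 2 -> '2H'

RLE = 8H15C2H


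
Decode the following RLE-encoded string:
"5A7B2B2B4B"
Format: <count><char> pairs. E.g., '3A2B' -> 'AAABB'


Expanding each <count><char> pair:
  5A -> 'AAAAA'
  7B -> 'BBBBBBB'
  2B -> 'BB'
  2B -> 'BB'
  4B -> 'BBBB'

Decoded = AAAAABBBBBBBBBBBBBBB


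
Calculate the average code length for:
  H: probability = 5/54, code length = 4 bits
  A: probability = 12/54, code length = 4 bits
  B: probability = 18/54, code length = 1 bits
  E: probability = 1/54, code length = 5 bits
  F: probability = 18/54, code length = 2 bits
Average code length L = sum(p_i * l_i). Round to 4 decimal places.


Weighted contributions p_i * l_i:
  H: (5/54) * 4 = 20/54
  A: (12/54) * 4 = 48/54
  B: (18/54) * 1 = 18/54
  E: (1/54) * 5 = 5/54
  F: (18/54) * 2 = 36/54
Sum = (20 + 48 + 18 + 5 + 36)/54 = 127/54

L = 127/54 = 2.3519 bits/symbol


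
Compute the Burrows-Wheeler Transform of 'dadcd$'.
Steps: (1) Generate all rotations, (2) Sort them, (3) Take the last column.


Rotations (sorted):
  0: $dadcd -> last char: d
  1: adcd$d -> last char: d
  2: cd$dad -> last char: d
  3: d$dadc -> last char: c
  4: dadcd$ -> last char: $
  5: dcd$da -> last char: a


BWT = dddc$a


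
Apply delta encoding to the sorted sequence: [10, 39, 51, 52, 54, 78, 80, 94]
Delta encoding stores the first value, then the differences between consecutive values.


First value: 10
Deltas:
  39 - 10 = 29
  51 - 39 = 12
  52 - 51 = 1
  54 - 52 = 2
  78 - 54 = 24
  80 - 78 = 2
  94 - 80 = 14


Delta encoded: [10, 29, 12, 1, 2, 24, 2, 14]


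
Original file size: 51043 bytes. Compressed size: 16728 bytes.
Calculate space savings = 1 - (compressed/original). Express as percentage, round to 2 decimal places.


ratio = compressed/original = 16728/51043 = 0.327724
savings = 1 - ratio = 1 - 0.327724 = 0.672276
as a percentage: 0.672276 * 100 = 67.23%

Space savings = 1 - 16728/51043 = 67.23%


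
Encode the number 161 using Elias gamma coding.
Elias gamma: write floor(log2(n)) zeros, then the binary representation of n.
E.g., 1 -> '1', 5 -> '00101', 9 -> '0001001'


num_bits = floor(log2(161)) + 1 = 8
leading_zeros = num_bits - 1 = 7
binary(161) = 10100001

Elias gamma(161) = '0000000' + '10100001' = 000000010100001 (15 bits)


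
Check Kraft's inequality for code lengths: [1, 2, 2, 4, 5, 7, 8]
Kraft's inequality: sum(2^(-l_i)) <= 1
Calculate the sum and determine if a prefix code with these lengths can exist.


Sum = 2^(-1) + 2^(-2) + 2^(-2) + 2^(-4) + 2^(-5) + 2^(-7) + 2^(-8)
    = 0.5 + 0.25 + 0.25 + 0.0625 + 0.03125 + 0.0078125 + 0.00390625
    = 283/256 = 1.10546875
Since 1.10546875 > 1, Kraft's inequality is NOT satisfied.
A prefix code with these lengths CANNOT exist.

Kraft sum = 1.10546875. Not satisfied.


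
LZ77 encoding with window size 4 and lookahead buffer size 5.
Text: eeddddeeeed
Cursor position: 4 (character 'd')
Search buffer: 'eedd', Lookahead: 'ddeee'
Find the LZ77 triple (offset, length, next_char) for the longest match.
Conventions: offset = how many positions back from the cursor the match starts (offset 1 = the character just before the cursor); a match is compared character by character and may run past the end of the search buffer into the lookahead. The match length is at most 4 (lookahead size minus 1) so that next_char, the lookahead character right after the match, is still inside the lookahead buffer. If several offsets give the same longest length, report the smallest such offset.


Try each offset into the search buffer:
  offset=1 (pos 3, char 'd'): match length 2
  offset=2 (pos 2, char 'd'): match length 2
  offset=3 (pos 1, char 'e'): match length 0
  offset=4 (pos 0, char 'e'): match length 0
Longest match has length 2, found at offsets 1, 2; take the smallest, offset 1.
next_char = character at position 4 + 2 = 6 -> 'e'

Best match: offset=1, length=2 (matching 'dd' starting at position 3)
LZ77 triple: (1, 2, 'e')


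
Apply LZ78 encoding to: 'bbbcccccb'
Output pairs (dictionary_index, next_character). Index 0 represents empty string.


LZ78 encoding steps:
Dictionary: {0: ''}
Step 1: w='' (idx 0), next='b' -> output (0, 'b'), add 'b' as idx 1
Step 2: w='b' (idx 1), next='b' -> output (1, 'b'), add 'bb' as idx 2
Step 3: w='' (idx 0), next='c' -> output (0, 'c'), add 'c' as idx 3
Step 4: w='c' (idx 3), next='c' -> output (3, 'c'), add 'cc' as idx 4
Step 5: w='cc' (idx 4), next='b' -> output (4, 'b'), add 'ccb' as idx 5


Encoded: [(0, 'b'), (1, 'b'), (0, 'c'), (3, 'c'), (4, 'b')]


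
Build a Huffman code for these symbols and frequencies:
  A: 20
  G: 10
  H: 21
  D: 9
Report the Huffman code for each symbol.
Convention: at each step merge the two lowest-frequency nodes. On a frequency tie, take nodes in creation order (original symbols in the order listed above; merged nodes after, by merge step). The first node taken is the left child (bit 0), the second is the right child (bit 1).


Huffman tree construction:
Step 1: Merge D(9) + G(10) = 19
Step 2: Merge (D+G)(19) + A(20) = 39
Step 3: Merge H(21) + ((D+G)+A)(39) = 60
Read each symbol's code off the tree from the root (left child = 0, right child = 1).

Codes:
  A: 11 (length 2)
  G: 101 (length 3)
  H: 0 (length 1)
  D: 100 (length 3)
Average code length: 118/60 = 1.9667 bits/symbol


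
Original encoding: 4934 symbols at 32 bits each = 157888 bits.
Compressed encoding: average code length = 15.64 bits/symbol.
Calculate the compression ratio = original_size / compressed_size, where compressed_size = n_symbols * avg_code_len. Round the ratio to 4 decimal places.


original_size = n_symbols * orig_bits = 4934 * 32 = 157888 bits
compressed_size = n_symbols * avg_code_len = 4934 * 15.64 = 77167.76 bits
ratio = original_size / compressed_size = 157888 / 77167.76 = 2.046

Compression ratio = 2.046


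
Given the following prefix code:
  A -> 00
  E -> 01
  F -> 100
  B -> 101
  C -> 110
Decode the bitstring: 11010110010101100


Decoding step by step:
Bits 110 -> C
Bits 101 -> B
Bits 100 -> F
Bits 101 -> B
Bits 01 -> E
Bits 100 -> F


Decoded message: CBFBEF


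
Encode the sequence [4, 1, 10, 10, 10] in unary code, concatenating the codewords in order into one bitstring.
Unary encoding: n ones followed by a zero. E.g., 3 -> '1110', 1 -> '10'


Encode each number as n ones followed by a terminating 0:
  4 -> 11110 (5 bits)
  1 -> 10 (2 bits)
  10 -> 11111111110 (11 bits)
  10 -> 11111111110 (11 bits)
  10 -> 11111111110 (11 bits)
Total length = 5 + 2 + 11 + 11 + 11 = 40 bits.

Unary([4, 1, 10, 10, 10]) = 1111010111111111101111111111011111111110 (40 bits)


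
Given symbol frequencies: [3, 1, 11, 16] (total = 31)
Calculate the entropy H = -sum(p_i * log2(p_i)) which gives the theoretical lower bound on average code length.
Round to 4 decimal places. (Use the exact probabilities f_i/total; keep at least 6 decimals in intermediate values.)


Per-symbol terms -p_i * log2(p_i) with p_i = f_i/31:
  p = 3/31 = 0.096774: log2(p) = -3.369234, -p*log2(p) = 0.326055
  p = 1/31 = 0.032258: log2(p) = -4.954196, -p*log2(p) = 0.159813
  p = 11/31 = 0.354839: log2(p) = -1.494765, -p*log2(p) = 0.530400
  p = 16/31 = 0.516129: log2(p) = -0.954196, -p*log2(p) = 0.492488
H = 0.326055 + 0.159813 + 0.530400 + 0.492488 = 1.508756

H = 1.5088 bits/symbol


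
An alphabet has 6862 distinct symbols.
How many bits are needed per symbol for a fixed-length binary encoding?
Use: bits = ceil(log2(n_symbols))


log2(6862) = 12.7444
Bracket: 2^12 = 4096 < 6862 <= 2^13 = 8192
So ceil(log2(6862)) = 13

bits = ceil(log2(6862)) = ceil(12.7444) = 13 bits


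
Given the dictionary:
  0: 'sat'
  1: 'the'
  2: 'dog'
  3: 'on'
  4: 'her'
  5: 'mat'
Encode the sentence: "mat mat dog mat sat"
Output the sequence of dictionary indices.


Look up each word in the dictionary:
  'mat' -> 5
  'mat' -> 5
  'dog' -> 2
  'mat' -> 5
  'sat' -> 0

Encoded: [5, 5, 2, 5, 0]


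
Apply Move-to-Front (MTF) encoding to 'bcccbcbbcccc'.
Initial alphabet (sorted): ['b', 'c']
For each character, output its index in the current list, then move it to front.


MTF encoding:
'b': index 0 in ['b', 'c'] -> ['b', 'c']
'c': index 1 in ['b', 'c'] -> ['c', 'b']
'c': index 0 in ['c', 'b'] -> ['c', 'b']
'c': index 0 in ['c', 'b'] -> ['c', 'b']
'b': index 1 in ['c', 'b'] -> ['b', 'c']
'c': index 1 in ['b', 'c'] -> ['c', 'b']
'b': index 1 in ['c', 'b'] -> ['b', 'c']
'b': index 0 in ['b', 'c'] -> ['b', 'c']
'c': index 1 in ['b', 'c'] -> ['c', 'b']
'c': index 0 in ['c', 'b'] -> ['c', 'b']
'c': index 0 in ['c', 'b'] -> ['c', 'b']
'c': index 0 in ['c', 'b'] -> ['c', 'b']


Output: [0, 1, 0, 0, 1, 1, 1, 0, 1, 0, 0, 0]


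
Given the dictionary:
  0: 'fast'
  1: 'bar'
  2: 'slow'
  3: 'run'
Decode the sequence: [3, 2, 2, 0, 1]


Look up each index in the dictionary:
  3 -> 'run'
  2 -> 'slow'
  2 -> 'slow'
  0 -> 'fast'
  1 -> 'bar'

Decoded: "run slow slow fast bar"


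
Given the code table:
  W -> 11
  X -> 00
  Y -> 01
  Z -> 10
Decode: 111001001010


Decoding:
11 -> W
10 -> Z
01 -> Y
00 -> X
10 -> Z
10 -> Z


Result: WZYXZZ


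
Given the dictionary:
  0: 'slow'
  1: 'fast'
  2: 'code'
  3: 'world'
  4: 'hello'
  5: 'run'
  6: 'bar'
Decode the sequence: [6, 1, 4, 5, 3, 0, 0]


Look up each index in the dictionary:
  6 -> 'bar'
  1 -> 'fast'
  4 -> 'hello'
  5 -> 'run'
  3 -> 'world'
  0 -> 'slow'
  0 -> 'slow'

Decoded: "bar fast hello run world slow slow"


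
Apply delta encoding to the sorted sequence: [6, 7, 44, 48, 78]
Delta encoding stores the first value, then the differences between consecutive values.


First value: 6
Deltas:
  7 - 6 = 1
  44 - 7 = 37
  48 - 44 = 4
  78 - 48 = 30


Delta encoded: [6, 1, 37, 4, 30]


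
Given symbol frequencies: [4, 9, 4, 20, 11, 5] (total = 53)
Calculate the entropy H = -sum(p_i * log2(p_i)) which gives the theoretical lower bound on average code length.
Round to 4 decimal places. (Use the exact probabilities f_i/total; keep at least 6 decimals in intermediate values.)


Per-symbol terms -p_i * log2(p_i) with p_i = f_i/53:
  p = 4/53 = 0.075472: log2(p) = -3.727920, -p*log2(p) = 0.281352
  p = 9/53 = 0.169811: log2(p) = -2.557995, -p*log2(p) = 0.434377
  p = 4/53 = 0.075472: log2(p) = -3.727920, -p*log2(p) = 0.281352
  p = 20/53 = 0.377358: log2(p) = -1.405992, -p*log2(p) = 0.530563
  p = 11/53 = 0.207547: log2(p) = -2.268489, -p*log2(p) = 0.470818
  p = 5/53 = 0.094340: log2(p) = -3.405992, -p*log2(p) = 0.321320
H = 0.281352 + 0.434377 + 0.281352 + 0.530563 + 0.470818 + 0.321320 = 2.319782

H = 2.3198 bits/symbol


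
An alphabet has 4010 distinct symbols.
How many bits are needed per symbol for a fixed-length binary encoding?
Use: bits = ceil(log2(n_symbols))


log2(4010) = 11.9694
Bracket: 2^11 = 2048 < 4010 <= 2^12 = 4096
So ceil(log2(4010)) = 12

bits = ceil(log2(4010)) = ceil(11.9694) = 12 bits


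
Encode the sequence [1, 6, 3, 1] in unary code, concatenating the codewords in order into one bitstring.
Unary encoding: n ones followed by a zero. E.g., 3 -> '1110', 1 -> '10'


Encode each number as n ones followed by a terminating 0:
  1 -> 10 (2 bits)
  6 -> 1111110 (7 bits)
  3 -> 1110 (4 bits)
  1 -> 10 (2 bits)
Total length = 2 + 7 + 4 + 2 = 15 bits.

Unary([1, 6, 3, 1]) = 101111110111010 (15 bits)


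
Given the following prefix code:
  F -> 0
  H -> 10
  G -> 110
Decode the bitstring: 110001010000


Decoding step by step:
Bits 110 -> G
Bits 0 -> F
Bits 0 -> F
Bits 10 -> H
Bits 10 -> H
Bits 0 -> F
Bits 0 -> F
Bits 0 -> F


Decoded message: GFFHHFFF


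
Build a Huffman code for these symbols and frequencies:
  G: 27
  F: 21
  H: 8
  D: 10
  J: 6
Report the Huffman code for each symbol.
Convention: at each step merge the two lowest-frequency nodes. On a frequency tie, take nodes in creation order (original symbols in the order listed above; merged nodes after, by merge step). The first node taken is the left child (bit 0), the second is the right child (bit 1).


Huffman tree construction:
Step 1: Merge J(6) + H(8) = 14
Step 2: Merge D(10) + (J+H)(14) = 24
Step 3: Merge F(21) + (D+(J+H))(24) = 45
Step 4: Merge G(27) + (F+(D+(J+H)))(45) = 72
Read each symbol's code off the tree from the root (left child = 0, right child = 1).

Codes:
  G: 0 (length 1)
  F: 10 (length 2)
  H: 1111 (length 4)
  D: 110 (length 3)
  J: 1110 (length 4)
Average code length: 155/72 = 2.1528 bits/symbol


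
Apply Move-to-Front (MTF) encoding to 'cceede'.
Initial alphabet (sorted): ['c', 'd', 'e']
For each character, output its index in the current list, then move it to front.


MTF encoding:
'c': index 0 in ['c', 'd', 'e'] -> ['c', 'd', 'e']
'c': index 0 in ['c', 'd', 'e'] -> ['c', 'd', 'e']
'e': index 2 in ['c', 'd', 'e'] -> ['e', 'c', 'd']
'e': index 0 in ['e', 'c', 'd'] -> ['e', 'c', 'd']
'd': index 2 in ['e', 'c', 'd'] -> ['d', 'e', 'c']
'e': index 1 in ['d', 'e', 'c'] -> ['e', 'd', 'c']


Output: [0, 0, 2, 0, 2, 1]


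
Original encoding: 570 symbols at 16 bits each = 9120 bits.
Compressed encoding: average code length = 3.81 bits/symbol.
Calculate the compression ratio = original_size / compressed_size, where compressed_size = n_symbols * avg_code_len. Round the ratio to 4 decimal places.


original_size = n_symbols * orig_bits = 570 * 16 = 9120 bits
compressed_size = n_symbols * avg_code_len = 570 * 3.81 = 2171.7 bits
ratio = original_size / compressed_size = 9120 / 2171.7 = 4.1995

Compression ratio = 4.1995


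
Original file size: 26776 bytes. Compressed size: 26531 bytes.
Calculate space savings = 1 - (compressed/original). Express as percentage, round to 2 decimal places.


ratio = compressed/original = 26531/26776 = 0.99085
savings = 1 - ratio = 1 - 0.99085 = 0.00915
as a percentage: 0.00915 * 100 = 0.91%

Space savings = 1 - 26531/26776 = 0.91%


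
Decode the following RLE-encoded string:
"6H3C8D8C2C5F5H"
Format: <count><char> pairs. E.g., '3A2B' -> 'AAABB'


Expanding each <count><char> pair:
  6H -> 'HHHHHH'
  3C -> 'CCC'
  8D -> 'DDDDDDDD'
  8C -> 'CCCCCCCC'
  2C -> 'CC'
  5F -> 'FFFFF'
  5H -> 'HHHHH'

Decoded = HHHHHHCCCDDDDDDDDCCCCCCCCCCFFFFFHHHHH


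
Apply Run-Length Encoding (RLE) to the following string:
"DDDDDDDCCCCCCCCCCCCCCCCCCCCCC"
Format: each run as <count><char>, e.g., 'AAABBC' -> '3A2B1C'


Scanning runs left to right:
  i=0: run of 'D' x 7 -> '7D'
  i=7: run of 'C' x 22 -> '22C'

RLE = 7D22C


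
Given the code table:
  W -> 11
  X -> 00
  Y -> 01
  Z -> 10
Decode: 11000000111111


Decoding:
11 -> W
00 -> X
00 -> X
00 -> X
11 -> W
11 -> W
11 -> W


Result: WXXXWWW


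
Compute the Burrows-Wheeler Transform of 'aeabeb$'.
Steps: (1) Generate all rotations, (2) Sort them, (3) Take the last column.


Rotations (sorted):
  0: $aeabeb -> last char: b
  1: abeb$ae -> last char: e
  2: aeabeb$ -> last char: $
  3: b$aeabe -> last char: e
  4: beb$aea -> last char: a
  5: eabeb$a -> last char: a
  6: eb$aeab -> last char: b


BWT = be$eaab


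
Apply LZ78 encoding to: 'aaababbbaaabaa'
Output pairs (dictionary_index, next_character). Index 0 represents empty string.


LZ78 encoding steps:
Dictionary: {0: ''}
Step 1: w='' (idx 0), next='a' -> output (0, 'a'), add 'a' as idx 1
Step 2: w='a' (idx 1), next='a' -> output (1, 'a'), add 'aa' as idx 2
Step 3: w='' (idx 0), next='b' -> output (0, 'b'), add 'b' as idx 3
Step 4: w='a' (idx 1), next='b' -> output (1, 'b'), add 'ab' as idx 4
Step 5: w='b' (idx 3), next='b' -> output (3, 'b'), add 'bb' as idx 5
Step 6: w='aa' (idx 2), next='a' -> output (2, 'a'), add 'aaa' as idx 6
Step 7: w='b' (idx 3), next='a' -> output (3, 'a'), add 'ba' as idx 7
Step 8: w='a' (idx 1), end of input -> output (1, '')


Encoded: [(0, 'a'), (1, 'a'), (0, 'b'), (1, 'b'), (3, 'b'), (2, 'a'), (3, 'a'), (1, '')]


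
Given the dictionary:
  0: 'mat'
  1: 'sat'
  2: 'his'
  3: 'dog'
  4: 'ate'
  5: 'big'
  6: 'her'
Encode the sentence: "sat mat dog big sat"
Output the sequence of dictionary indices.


Look up each word in the dictionary:
  'sat' -> 1
  'mat' -> 0
  'dog' -> 3
  'big' -> 5
  'sat' -> 1

Encoded: [1, 0, 3, 5, 1]


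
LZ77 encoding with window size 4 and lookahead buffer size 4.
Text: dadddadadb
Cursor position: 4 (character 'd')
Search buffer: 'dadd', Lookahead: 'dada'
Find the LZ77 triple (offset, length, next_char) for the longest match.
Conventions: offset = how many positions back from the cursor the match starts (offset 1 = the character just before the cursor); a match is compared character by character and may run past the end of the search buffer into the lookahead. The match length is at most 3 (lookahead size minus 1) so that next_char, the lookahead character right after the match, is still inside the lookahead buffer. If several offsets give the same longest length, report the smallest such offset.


Try each offset into the search buffer:
  offset=1 (pos 3, char 'd'): match length 1
  offset=2 (pos 2, char 'd'): match length 1
  offset=3 (pos 1, char 'a'): match length 0
  offset=4 (pos 0, char 'd'): match length 3
Longest match has length 3 at offset 4.
next_char = character at position 4 + 3 = 7 -> 'a'

Best match: offset=4, length=3 (matching 'dad' starting at position 0)
LZ77 triple: (4, 3, 'a')


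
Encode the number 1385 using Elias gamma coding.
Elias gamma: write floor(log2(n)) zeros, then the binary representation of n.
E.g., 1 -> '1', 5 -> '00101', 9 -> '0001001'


num_bits = floor(log2(1385)) + 1 = 11
leading_zeros = num_bits - 1 = 10
binary(1385) = 10101101001

Elias gamma(1385) = '0000000000' + '10101101001' = 000000000010101101001 (21 bits)


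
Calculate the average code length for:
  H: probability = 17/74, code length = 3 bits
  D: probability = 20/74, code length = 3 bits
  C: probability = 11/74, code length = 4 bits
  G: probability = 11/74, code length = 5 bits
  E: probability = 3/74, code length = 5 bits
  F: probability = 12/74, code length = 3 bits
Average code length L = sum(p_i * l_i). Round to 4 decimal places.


Weighted contributions p_i * l_i:
  H: (17/74) * 3 = 51/74
  D: (20/74) * 3 = 60/74
  C: (11/74) * 4 = 44/74
  G: (11/74) * 5 = 55/74
  E: (3/74) * 5 = 15/74
  F: (12/74) * 3 = 36/74
Sum = (51 + 60 + 44 + 55 + 15 + 36)/74 = 261/74

L = 261/74 = 3.5270 bits/symbol


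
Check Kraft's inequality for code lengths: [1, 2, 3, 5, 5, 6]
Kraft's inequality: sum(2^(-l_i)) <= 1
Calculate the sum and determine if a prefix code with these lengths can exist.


Sum = 2^(-1) + 2^(-2) + 2^(-3) + 2^(-5) + 2^(-5) + 2^(-6)
    = 0.5 + 0.25 + 0.125 + 0.03125 + 0.03125 + 0.015625
    = 61/64 = 0.953125
Since 0.953125 <= 1, Kraft's inequality IS satisfied.
A prefix code with these lengths CAN exist.

Kraft sum = 0.953125. Satisfied.


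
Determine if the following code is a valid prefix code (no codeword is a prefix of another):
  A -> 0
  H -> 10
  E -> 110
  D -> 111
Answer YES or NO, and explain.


Checking each pair (does one codeword prefix another?):
  A='0' vs H='10': no prefix
  A='0' vs E='110': no prefix
  A='0' vs D='111': no prefix
  H='10' vs A='0': no prefix
  H='10' vs E='110': no prefix
  H='10' vs D='111': no prefix
  E='110' vs A='0': no prefix
  E='110' vs H='10': no prefix
  E='110' vs D='111': no prefix
  D='111' vs A='0': no prefix
  D='111' vs H='10': no prefix
  D='111' vs E='110': no prefix
No violation found over all pairs.

YES -- this is a valid prefix code. No codeword is a prefix of any other codeword.


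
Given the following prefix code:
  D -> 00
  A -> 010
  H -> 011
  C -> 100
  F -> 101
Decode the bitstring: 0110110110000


Decoding step by step:
Bits 011 -> H
Bits 011 -> H
Bits 011 -> H
Bits 00 -> D
Bits 00 -> D


Decoded message: HHHDD


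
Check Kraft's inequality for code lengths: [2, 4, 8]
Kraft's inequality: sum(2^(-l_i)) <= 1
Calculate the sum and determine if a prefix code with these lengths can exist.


Sum = 2^(-2) + 2^(-4) + 2^(-8)
    = 0.25 + 0.0625 + 0.00390625
    = 81/256 = 0.31640625
Since 0.31640625 <= 1, Kraft's inequality IS satisfied.
A prefix code with these lengths CAN exist.

Kraft sum = 0.31640625. Satisfied.


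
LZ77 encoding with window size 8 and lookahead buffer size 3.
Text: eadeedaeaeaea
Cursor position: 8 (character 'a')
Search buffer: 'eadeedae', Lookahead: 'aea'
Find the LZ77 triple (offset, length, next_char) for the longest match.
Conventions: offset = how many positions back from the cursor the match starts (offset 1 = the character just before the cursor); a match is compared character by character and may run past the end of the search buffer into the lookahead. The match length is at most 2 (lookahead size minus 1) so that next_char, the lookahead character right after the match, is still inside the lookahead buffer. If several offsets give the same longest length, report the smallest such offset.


Try each offset into the search buffer:
  offset=1 (pos 7, char 'e'): match length 0
  offset=2 (pos 6, char 'a'): match length 2
  offset=3 (pos 5, char 'd'): match length 0
  offset=4 (pos 4, char 'e'): match length 0
  offset=5 (pos 3, char 'e'): match length 0
  offset=6 (pos 2, char 'd'): match length 0
  offset=7 (pos 1, char 'a'): match length 1
  offset=8 (pos 0, char 'e'): match length 0
Longest match has length 2 at offset 2.
next_char = character at position 8 + 2 = 10 -> 'a'

Best match: offset=2, length=2 (matching 'ae' starting at position 6)
LZ77 triple: (2, 2, 'a')


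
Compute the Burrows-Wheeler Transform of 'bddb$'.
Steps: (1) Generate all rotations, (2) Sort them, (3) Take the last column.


Rotations (sorted):
  0: $bddb -> last char: b
  1: b$bdd -> last char: d
  2: bddb$ -> last char: $
  3: db$bd -> last char: d
  4: ddb$b -> last char: b


BWT = bd$db


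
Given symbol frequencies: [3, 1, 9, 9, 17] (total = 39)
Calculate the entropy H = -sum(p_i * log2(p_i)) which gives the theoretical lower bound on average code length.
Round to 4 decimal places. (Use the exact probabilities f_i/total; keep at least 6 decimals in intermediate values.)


Per-symbol terms -p_i * log2(p_i) with p_i = f_i/39:
  p = 3/39 = 0.076923: log2(p) = -3.700440, -p*log2(p) = 0.284649
  p = 1/39 = 0.025641: log2(p) = -5.285402, -p*log2(p) = 0.135523
  p = 9/39 = 0.230769: log2(p) = -2.115477, -p*log2(p) = 0.488187
  p = 9/39 = 0.230769: log2(p) = -2.115477, -p*log2(p) = 0.488187
  p = 17/39 = 0.435897: log2(p) = -1.197939, -p*log2(p) = 0.522179
H = 0.284649 + 0.135523 + 0.488187 + 0.488187 + 0.522179 = 1.918725

H = 1.9187 bits/symbol


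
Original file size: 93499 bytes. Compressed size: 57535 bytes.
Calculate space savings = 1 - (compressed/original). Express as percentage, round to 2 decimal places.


ratio = compressed/original = 57535/93499 = 0.615354
savings = 1 - ratio = 1 - 0.615354 = 0.384646
as a percentage: 0.384646 * 100 = 38.46%

Space savings = 1 - 57535/93499 = 38.46%


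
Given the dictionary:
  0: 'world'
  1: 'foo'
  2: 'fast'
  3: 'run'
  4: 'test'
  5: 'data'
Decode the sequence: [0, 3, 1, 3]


Look up each index in the dictionary:
  0 -> 'world'
  3 -> 'run'
  1 -> 'foo'
  3 -> 'run'

Decoded: "world run foo run"


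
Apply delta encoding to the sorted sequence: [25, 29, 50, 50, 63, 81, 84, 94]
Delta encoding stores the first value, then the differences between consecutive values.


First value: 25
Deltas:
  29 - 25 = 4
  50 - 29 = 21
  50 - 50 = 0
  63 - 50 = 13
  81 - 63 = 18
  84 - 81 = 3
  94 - 84 = 10


Delta encoded: [25, 4, 21, 0, 13, 18, 3, 10]


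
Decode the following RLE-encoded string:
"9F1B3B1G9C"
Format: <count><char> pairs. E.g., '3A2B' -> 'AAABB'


Expanding each <count><char> pair:
  9F -> 'FFFFFFFFF'
  1B -> 'B'
  3B -> 'BBB'
  1G -> 'G'
  9C -> 'CCCCCCCCC'

Decoded = FFFFFFFFFBBBBGCCCCCCCCC


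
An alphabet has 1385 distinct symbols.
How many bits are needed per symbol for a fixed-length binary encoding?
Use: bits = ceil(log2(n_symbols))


log2(1385) = 10.4357
Bracket: 2^10 = 1024 < 1385 <= 2^11 = 2048
So ceil(log2(1385)) = 11

bits = ceil(log2(1385)) = ceil(10.4357) = 11 bits


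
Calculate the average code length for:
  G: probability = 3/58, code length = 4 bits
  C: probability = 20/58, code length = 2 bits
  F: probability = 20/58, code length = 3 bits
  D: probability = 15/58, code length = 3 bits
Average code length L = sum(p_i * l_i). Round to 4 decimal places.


Weighted contributions p_i * l_i:
  G: (3/58) * 4 = 12/58
  C: (20/58) * 2 = 40/58
  F: (20/58) * 3 = 60/58
  D: (15/58) * 3 = 45/58
Sum = (12 + 40 + 60 + 45)/58 = 157/58

L = 157/58 = 2.7069 bits/symbol


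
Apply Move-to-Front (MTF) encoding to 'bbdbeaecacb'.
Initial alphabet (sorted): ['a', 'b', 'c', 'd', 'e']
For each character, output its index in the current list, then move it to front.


MTF encoding:
'b': index 1 in ['a', 'b', 'c', 'd', 'e'] -> ['b', 'a', 'c', 'd', 'e']
'b': index 0 in ['b', 'a', 'c', 'd', 'e'] -> ['b', 'a', 'c', 'd', 'e']
'd': index 3 in ['b', 'a', 'c', 'd', 'e'] -> ['d', 'b', 'a', 'c', 'e']
'b': index 1 in ['d', 'b', 'a', 'c', 'e'] -> ['b', 'd', 'a', 'c', 'e']
'e': index 4 in ['b', 'd', 'a', 'c', 'e'] -> ['e', 'b', 'd', 'a', 'c']
'a': index 3 in ['e', 'b', 'd', 'a', 'c'] -> ['a', 'e', 'b', 'd', 'c']
'e': index 1 in ['a', 'e', 'b', 'd', 'c'] -> ['e', 'a', 'b', 'd', 'c']
'c': index 4 in ['e', 'a', 'b', 'd', 'c'] -> ['c', 'e', 'a', 'b', 'd']
'a': index 2 in ['c', 'e', 'a', 'b', 'd'] -> ['a', 'c', 'e', 'b', 'd']
'c': index 1 in ['a', 'c', 'e', 'b', 'd'] -> ['c', 'a', 'e', 'b', 'd']
'b': index 3 in ['c', 'a', 'e', 'b', 'd'] -> ['b', 'c', 'a', 'e', 'd']


Output: [1, 0, 3, 1, 4, 3, 1, 4, 2, 1, 3]


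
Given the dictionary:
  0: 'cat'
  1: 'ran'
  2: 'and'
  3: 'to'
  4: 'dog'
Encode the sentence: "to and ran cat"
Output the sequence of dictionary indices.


Look up each word in the dictionary:
  'to' -> 3
  'and' -> 2
  'ran' -> 1
  'cat' -> 0

Encoded: [3, 2, 1, 0]


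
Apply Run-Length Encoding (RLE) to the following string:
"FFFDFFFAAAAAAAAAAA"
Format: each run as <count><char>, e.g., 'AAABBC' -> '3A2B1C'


Scanning runs left to right:
  i=0: run of 'F' x 3 -> '3F'
  i=3: run of 'D' x 1 -> '1D'
  i=4: run of 'F' x 3 -> '3F'
  i=7: run of 'A' x 11 -> '11A'

RLE = 3F1D3F11A


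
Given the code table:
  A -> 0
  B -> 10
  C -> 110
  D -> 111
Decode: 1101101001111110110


Decoding:
110 -> C
110 -> C
10 -> B
0 -> A
111 -> D
111 -> D
0 -> A
110 -> C


Result: CCBADDAC


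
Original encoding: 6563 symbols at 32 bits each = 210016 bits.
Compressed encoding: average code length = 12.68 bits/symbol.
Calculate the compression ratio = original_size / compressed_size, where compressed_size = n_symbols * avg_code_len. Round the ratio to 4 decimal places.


original_size = n_symbols * orig_bits = 6563 * 32 = 210016 bits
compressed_size = n_symbols * avg_code_len = 6563 * 12.68 = 83218.84 bits
ratio = original_size / compressed_size = 210016 / 83218.84 = 2.5237

Compression ratio = 2.5237


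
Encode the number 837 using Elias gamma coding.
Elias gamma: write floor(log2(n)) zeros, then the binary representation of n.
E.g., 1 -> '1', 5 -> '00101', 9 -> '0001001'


num_bits = floor(log2(837)) + 1 = 10
leading_zeros = num_bits - 1 = 9
binary(837) = 1101000101

Elias gamma(837) = '000000000' + '1101000101' = 0000000001101000101 (19 bits)


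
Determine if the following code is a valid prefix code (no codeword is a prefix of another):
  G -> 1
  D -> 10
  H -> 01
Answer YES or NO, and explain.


Checking each pair (does one codeword prefix another?):
  G='1' vs D='10': prefix -- VIOLATION

NO -- this is NOT a valid prefix code. G (1) is a prefix of D (10).


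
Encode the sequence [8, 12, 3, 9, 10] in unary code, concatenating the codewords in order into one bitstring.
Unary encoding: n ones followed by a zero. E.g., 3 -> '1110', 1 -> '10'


Encode each number as n ones followed by a terminating 0:
  8 -> 111111110 (9 bits)
  12 -> 1111111111110 (13 bits)
  3 -> 1110 (4 bits)
  9 -> 1111111110 (10 bits)
  10 -> 11111111110 (11 bits)
Total length = 9 + 13 + 4 + 10 + 11 = 47 bits.

Unary([8, 12, 3, 9, 10]) = 11111111011111111111101110111111111011111111110 (47 bits)


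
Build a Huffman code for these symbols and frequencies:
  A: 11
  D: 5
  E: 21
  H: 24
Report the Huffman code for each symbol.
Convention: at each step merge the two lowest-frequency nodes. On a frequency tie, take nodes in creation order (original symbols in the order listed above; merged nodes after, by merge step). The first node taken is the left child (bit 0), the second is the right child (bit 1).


Huffman tree construction:
Step 1: Merge D(5) + A(11) = 16
Step 2: Merge (D+A)(16) + E(21) = 37
Step 3: Merge H(24) + ((D+A)+E)(37) = 61
Read each symbol's code off the tree from the root (left child = 0, right child = 1).

Codes:
  A: 101 (length 3)
  D: 100 (length 3)
  E: 11 (length 2)
  H: 0 (length 1)
Average code length: 114/61 = 1.8689 bits/symbol
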